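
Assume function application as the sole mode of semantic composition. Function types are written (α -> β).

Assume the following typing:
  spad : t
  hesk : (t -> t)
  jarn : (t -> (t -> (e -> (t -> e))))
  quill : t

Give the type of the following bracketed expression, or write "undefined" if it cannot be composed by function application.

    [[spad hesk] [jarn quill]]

(e -> (t -> e))

[spad hesk] — hesk of type (t -> t) combines with spad of type t: type t.
[jarn quill] — jarn of type (t -> (t -> (e -> (t -> e)))) combines with quill of type t: type (t -> (e -> (t -> e))).
[[spad hesk] [jarn quill]] — [jarn quill] of type (t -> (e -> (t -> e))) combines with [spad hesk] of type t: type (e -> (t -> e)).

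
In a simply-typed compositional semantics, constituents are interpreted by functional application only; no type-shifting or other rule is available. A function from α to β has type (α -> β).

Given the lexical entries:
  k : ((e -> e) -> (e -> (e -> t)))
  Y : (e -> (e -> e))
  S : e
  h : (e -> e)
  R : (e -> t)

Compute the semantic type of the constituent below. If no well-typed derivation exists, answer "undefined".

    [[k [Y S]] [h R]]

undefined

[Y S]: (e -> (e -> e)) applied to e yields (e -> e).
[k [Y S]]: ((e -> e) -> (e -> (e -> t))) applied to (e -> e) yields (e -> (e -> t)).
[h R]: (e -> e) and (e -> t) cannot combine by function application — type clash.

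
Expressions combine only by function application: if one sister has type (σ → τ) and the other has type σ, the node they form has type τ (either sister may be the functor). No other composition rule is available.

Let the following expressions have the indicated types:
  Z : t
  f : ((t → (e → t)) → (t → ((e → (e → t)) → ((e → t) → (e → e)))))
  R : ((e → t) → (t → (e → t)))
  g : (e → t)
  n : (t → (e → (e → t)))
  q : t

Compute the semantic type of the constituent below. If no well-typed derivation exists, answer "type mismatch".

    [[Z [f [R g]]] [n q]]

((e → t) → (e → e))

[R g] — R of type ((e → t) → (t → (e → t))) combines with g of type (e → t): type (t → (e → t)).
[f [R g]] — f of type ((t → (e → t)) → (t → ((e → (e → t)) → ((e → t) → (e → e))))) combines with [R g] of type (t → (e → t)): type (t → ((e → (e → t)) → ((e → t) → (e → e)))).
[Z [f [R g]]] — [f [R g]] of type (t → ((e → (e → t)) → ((e → t) → (e → e)))) combines with Z of type t: type ((e → (e → t)) → ((e → t) → (e → e))).
[n q] — n of type (t → (e → (e → t))) combines with q of type t: type (e → (e → t)).
[[Z [f [R g]]] [n q]] — [Z [f [R g]]] of type ((e → (e → t)) → ((e → t) → (e → e))) combines with [n q] of type (e → (e → t)): type ((e → t) → (e → e)).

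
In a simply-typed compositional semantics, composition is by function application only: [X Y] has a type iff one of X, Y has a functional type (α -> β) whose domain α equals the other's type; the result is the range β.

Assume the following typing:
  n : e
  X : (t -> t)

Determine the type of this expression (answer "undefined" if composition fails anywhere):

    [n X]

[n X]: e with (t -> t) — neither is a function whose domain matches the other; composition fails here.

undefined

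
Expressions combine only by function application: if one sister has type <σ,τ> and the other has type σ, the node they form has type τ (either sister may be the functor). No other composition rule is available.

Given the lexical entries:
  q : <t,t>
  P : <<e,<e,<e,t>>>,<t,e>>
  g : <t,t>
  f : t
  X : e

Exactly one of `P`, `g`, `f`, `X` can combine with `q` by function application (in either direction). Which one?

f

P : <<e,<e,<e,t>>>,<t,e>> — no; q wants t, and P wants <e,<e,<e,t>>>.
g : <t,t> — no; q wants t, and g wants t.
f — combines: q : <t,t> takes f : t as argument, giving t.
X : e — no; q wants t, and X wants nothing (atomic).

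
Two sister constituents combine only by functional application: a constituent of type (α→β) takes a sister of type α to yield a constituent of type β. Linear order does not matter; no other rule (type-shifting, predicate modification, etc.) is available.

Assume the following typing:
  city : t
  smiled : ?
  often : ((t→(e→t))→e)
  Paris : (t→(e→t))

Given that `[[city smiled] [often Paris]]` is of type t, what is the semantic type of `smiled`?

At [[city smiled] [often Paris]] (required: t): [often Paris] is e, which is not a function with range t; hence [city smiled] is the functor — type (e→t).
At [city smiled] (required: (e→t)): city is t, which is not a function with range (e→t); hence smiled is the functor — type (t→(e→t)).

(t→(e→t))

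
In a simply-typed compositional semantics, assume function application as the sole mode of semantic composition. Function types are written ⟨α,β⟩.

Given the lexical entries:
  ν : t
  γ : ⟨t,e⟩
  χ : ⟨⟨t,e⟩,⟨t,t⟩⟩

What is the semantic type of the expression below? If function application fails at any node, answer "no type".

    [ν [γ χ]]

t

[γ χ] — χ of type ⟨⟨t,e⟩,⟨t,t⟩⟩ combines with γ of type ⟨t,e⟩: type ⟨t,t⟩.
[ν [γ χ]] — [γ χ] of type ⟨t,t⟩ combines with ν of type t: type t.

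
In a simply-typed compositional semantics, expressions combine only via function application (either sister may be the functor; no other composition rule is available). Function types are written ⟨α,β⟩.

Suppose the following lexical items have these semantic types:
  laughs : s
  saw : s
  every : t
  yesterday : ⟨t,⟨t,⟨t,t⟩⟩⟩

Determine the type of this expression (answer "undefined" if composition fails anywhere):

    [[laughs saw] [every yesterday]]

undefined

[laughs saw]: s with s — neither is a function whose domain matches the other; composition fails here.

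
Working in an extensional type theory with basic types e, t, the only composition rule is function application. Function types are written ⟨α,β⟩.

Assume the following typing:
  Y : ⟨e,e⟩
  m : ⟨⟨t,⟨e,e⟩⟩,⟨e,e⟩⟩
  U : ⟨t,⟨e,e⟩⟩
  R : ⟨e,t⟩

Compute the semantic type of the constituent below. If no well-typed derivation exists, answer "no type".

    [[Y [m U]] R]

[m U]: m is ⟨⟨t,⟨e,e⟩⟩,⟨e,e⟩⟩, U is ⟨t,⟨e,e⟩⟩; result ⟨e,e⟩.
[Y [m U]]: ⟨e,e⟩ with ⟨e,e⟩ — neither is a function whose domain matches the other; composition fails here.

no type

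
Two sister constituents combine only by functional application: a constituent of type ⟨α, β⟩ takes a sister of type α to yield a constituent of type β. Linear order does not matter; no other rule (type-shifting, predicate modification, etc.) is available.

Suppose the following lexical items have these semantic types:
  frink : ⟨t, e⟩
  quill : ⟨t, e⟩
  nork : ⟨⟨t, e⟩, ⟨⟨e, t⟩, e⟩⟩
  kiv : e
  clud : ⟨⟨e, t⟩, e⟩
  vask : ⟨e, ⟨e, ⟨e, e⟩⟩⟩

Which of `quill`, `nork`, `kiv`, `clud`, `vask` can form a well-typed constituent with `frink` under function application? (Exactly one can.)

nork

quill : ⟨t, e⟩ — neither side's domain matches the other.
nork — combines: nork : ⟨⟨t, e⟩, ⟨⟨e, t⟩, e⟩⟩ takes frink : ⟨t, e⟩ as argument, giving ⟨⟨e, t⟩, e⟩.
kiv : e — neither side's domain matches the other.
clud : ⟨⟨e, t⟩, e⟩ — neither side's domain matches the other.
vask : ⟨e, ⟨e, ⟨e, e⟩⟩⟩ — neither side's domain matches the other.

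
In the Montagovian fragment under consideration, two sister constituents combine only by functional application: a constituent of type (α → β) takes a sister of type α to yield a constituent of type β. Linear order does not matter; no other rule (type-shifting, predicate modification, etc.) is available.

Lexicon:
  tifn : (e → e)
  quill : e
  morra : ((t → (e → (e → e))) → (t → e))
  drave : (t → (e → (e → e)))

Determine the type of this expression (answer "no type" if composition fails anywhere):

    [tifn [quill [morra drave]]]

[morra drave]: ((t → (e → (e → e))) → (t → e)) applied to (t → (e → (e → e))) yields (t → e).
[quill [morra drave]]: e with (t → e) — neither is a function whose domain matches the other; composition fails here.

no type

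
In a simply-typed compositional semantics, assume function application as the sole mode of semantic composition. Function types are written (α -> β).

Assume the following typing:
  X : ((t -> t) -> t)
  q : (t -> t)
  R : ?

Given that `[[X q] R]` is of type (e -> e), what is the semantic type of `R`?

(t -> (e -> e))

At [[X q] R] (required: (e -> e)): [X q] is t, which is not a function with range (e -> e); hence R is the functor — type (t -> (e -> e)).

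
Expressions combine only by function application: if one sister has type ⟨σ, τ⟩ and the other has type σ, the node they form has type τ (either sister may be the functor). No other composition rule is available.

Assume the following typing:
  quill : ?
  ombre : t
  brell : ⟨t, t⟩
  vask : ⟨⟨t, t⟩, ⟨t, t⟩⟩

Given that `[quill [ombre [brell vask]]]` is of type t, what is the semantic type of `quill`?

⟨t, t⟩

For [quill [ombre [brell vask]]] to have type t with [ombre [brell vask]] of type t, quill must be the function: quill : ⟨t, t⟩.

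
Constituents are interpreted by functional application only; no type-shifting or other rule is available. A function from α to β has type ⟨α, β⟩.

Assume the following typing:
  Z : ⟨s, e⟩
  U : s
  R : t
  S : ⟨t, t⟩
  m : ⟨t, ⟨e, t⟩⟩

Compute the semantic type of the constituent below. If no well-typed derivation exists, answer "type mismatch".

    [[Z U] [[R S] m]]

t

[Z U]: ⟨s, e⟩ applied to s yields e.
[R S]: ⟨t, t⟩ applied to t yields t.
[[R S] m]: ⟨t, ⟨e, t⟩⟩ applied to t yields ⟨e, t⟩.
[[Z U] [[R S] m]]: ⟨e, t⟩ applied to e yields t.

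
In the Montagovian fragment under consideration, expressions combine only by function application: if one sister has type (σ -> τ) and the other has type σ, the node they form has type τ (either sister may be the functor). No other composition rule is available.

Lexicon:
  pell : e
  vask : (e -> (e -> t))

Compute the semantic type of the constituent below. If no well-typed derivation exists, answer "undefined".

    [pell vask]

[pell vask]: functor vask : (e -> (e -> t)), argument pell : e; result (e -> t).

(e -> t)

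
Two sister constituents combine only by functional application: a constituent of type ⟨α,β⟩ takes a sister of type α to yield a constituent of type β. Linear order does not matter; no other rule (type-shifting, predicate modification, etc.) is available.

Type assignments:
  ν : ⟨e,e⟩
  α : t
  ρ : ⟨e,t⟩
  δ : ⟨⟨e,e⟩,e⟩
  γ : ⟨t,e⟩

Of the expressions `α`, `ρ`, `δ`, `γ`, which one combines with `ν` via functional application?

δ

α : t — ν needs e; α needs nothing (atomic); neither fits.
ρ : ⟨e,t⟩ — ν needs e; ρ needs e; neither fits.
δ — combines: δ : ⟨⟨e,e⟩,e⟩ takes ν : ⟨e,e⟩ as argument, giving e.
γ : ⟨t,e⟩ — ν needs e; γ needs t; neither fits.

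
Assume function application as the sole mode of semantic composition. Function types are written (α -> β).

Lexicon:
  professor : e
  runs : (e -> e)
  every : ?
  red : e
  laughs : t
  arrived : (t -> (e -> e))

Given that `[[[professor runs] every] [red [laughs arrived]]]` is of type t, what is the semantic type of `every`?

(e -> (e -> t))

At [[[professor runs] every] [red [laughs arrived]]] (required: t): [red [laughs arrived]] is e, which is not a function with range t; hence [[professor runs] every] is the functor — type (e -> t).
At [[professor runs] every] (required: (e -> t)): [professor runs] is e, which is not a function with range (e -> t); hence every is the functor — type (e -> (e -> t)).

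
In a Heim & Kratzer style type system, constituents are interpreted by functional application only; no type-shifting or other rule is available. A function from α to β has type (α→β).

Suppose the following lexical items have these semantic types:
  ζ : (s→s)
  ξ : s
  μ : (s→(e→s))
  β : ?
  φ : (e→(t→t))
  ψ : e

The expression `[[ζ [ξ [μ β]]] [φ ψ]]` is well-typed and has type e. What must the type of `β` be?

((s→(e→s))→(s→((s→s)→((t→t)→e))))

For [[ζ [ξ [μ β]]] [φ ψ]] to have type e with [φ ψ] of type (t→t), [ζ [ξ [μ β]]] must be the function: [ζ [ξ [μ β]]] : ((t→t)→e).
For [ζ [ξ [μ β]]] to have type ((t→t)→e) with ζ of type (s→s), [ξ [μ β]] must be the function: [ξ [μ β]] : ((s→s)→((t→t)→e)).
For [ξ [μ β]] to have type ((s→s)→((t→t)→e)) with ξ of type s, [μ β] must be the function: [μ β] : (s→((s→s)→((t→t)→e))).
For [μ β] to have type (s→((s→s)→((t→t)→e))) with μ of type (s→(e→s)), β must be the function: β : ((s→(e→s))→(s→((s→s)→((t→t)→e)))).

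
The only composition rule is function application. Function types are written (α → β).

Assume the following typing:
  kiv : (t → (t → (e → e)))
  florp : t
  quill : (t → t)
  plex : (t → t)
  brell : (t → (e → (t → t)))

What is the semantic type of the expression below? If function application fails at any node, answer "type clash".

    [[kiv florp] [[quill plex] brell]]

type clash

At [kiv florp], kiv : (t → (t → (e → e))) takes florp : t, giving (t → (e → e)).
[quill plex]: (t → t) with (t → t) — neither is a function whose domain matches the other; composition fails here.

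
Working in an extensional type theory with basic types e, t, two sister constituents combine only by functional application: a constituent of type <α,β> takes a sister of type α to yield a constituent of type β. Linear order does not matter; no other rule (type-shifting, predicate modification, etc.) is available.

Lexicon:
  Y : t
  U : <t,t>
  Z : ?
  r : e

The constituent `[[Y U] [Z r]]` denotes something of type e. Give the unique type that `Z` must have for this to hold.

<e,<t,e>>

[[Y U] [Z r]] is required to be e. [Y U] : t cannot yield e as functor, so [Z r] : <t,e>.
[Z r] is required to be <t,e>. r : e cannot yield <t,e> as functor, so Z : <e,<t,e>>.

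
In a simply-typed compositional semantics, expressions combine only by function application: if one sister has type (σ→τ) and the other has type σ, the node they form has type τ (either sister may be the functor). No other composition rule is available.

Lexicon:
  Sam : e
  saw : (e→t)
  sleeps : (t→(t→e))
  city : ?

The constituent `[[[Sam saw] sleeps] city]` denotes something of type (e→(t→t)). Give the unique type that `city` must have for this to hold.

[[[Sam saw] sleeps] city] must have type (e→(t→t)). The sister [[Sam saw] sleeps] has type (t→e); that is not a function onto (e→(t→t)), so city must be the functor, of type ((t→e)→(e→(t→t))).

((t→e)→(e→(t→t)))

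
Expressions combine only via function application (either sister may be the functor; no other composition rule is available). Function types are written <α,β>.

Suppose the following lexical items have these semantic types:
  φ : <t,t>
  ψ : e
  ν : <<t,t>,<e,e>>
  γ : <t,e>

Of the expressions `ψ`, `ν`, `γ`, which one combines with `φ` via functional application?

ν

ψ : e — φ needs t; ψ needs nothing (atomic); neither fits.
ν — combines: ν : <<t,t>,<e,e>> takes φ : <t,t> as argument, giving <e,e>.
γ : <t,e> — φ needs t; γ needs t; neither fits.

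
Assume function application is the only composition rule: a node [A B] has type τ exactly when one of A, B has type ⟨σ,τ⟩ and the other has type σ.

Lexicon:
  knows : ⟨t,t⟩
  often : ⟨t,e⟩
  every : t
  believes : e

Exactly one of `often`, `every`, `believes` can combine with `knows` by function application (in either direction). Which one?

every

often : ⟨t,e⟩ — no; knows wants t, and often wants t.
every — combines: knows : ⟨t,t⟩ takes every : t as argument, giving t.
believes : e — no; knows wants t, and believes wants nothing (atomic).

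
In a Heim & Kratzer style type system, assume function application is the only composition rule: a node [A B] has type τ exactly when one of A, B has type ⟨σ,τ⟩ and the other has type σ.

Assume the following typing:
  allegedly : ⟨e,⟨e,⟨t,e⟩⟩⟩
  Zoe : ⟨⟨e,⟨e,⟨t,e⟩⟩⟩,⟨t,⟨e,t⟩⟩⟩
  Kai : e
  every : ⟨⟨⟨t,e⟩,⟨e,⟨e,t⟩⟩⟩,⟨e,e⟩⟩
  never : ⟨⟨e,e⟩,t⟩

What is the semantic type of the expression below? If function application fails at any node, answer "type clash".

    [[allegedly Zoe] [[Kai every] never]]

type clash

[allegedly Zoe]: ⟨⟨e,⟨e,⟨t,e⟩⟩⟩,⟨t,⟨e,t⟩⟩⟩ applied to ⟨e,⟨e,⟨t,e⟩⟩⟩ yields ⟨t,⟨e,t⟩⟩.
[Kai every]: e with ⟨⟨⟨t,e⟩,⟨e,⟨e,t⟩⟩⟩,⟨e,e⟩⟩ — neither is a function whose domain matches the other; composition fails here.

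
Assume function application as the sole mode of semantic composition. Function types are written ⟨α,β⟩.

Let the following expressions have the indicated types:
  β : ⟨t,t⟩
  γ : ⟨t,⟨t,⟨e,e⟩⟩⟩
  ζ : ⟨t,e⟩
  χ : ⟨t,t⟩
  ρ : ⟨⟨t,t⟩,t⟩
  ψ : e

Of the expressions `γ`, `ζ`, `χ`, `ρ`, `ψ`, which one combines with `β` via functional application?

γ : ⟨t,⟨t,⟨e,e⟩⟩⟩ — neither side's domain matches the other.
ζ : ⟨t,e⟩ — neither side's domain matches the other.
χ : ⟨t,t⟩ — neither side's domain matches the other.
ρ — combines: ρ : ⟨⟨t,t⟩,t⟩ takes β : ⟨t,t⟩ as argument, giving t.
ψ : e — neither side's domain matches the other.

ρ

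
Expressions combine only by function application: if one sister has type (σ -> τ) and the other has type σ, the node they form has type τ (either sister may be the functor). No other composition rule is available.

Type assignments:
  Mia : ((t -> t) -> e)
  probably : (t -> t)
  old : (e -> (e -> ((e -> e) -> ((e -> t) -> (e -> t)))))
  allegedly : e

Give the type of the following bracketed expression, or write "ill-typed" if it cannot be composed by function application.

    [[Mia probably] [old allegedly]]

[Mia probably]: ((t -> t) -> e) applied to (t -> t) yields e.
[old allegedly]: (e -> (e -> ((e -> e) -> ((e -> t) -> (e -> t))))) applied to e yields (e -> ((e -> e) -> ((e -> t) -> (e -> t)))).
[[Mia probably] [old allegedly]]: (e -> ((e -> e) -> ((e -> t) -> (e -> t)))) applied to e yields ((e -> e) -> ((e -> t) -> (e -> t))).

((e -> e) -> ((e -> t) -> (e -> t)))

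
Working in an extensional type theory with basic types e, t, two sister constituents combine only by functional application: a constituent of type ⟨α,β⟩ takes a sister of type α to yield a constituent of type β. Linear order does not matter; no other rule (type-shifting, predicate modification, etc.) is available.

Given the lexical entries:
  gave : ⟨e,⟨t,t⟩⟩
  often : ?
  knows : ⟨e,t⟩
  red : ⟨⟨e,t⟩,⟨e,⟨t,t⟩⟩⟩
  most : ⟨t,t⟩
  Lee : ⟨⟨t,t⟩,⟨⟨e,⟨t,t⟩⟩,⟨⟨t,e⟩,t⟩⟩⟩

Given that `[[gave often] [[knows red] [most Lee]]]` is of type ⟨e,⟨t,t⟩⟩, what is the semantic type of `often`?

⟨⟨e,⟨t,t⟩⟩,⟨⟨⟨t,e⟩,t⟩,⟨e,⟨t,t⟩⟩⟩⟩

For [[gave often] [[knows red] [most Lee]]] to have type ⟨e,⟨t,t⟩⟩ with [[knows red] [most Lee]] of type ⟨⟨t,e⟩,t⟩, [gave often] must be the function: [gave often] : ⟨⟨⟨t,e⟩,t⟩,⟨e,⟨t,t⟩⟩⟩.
For [gave often] to have type ⟨⟨⟨t,e⟩,t⟩,⟨e,⟨t,t⟩⟩⟩ with gave of type ⟨e,⟨t,t⟩⟩, often must be the function: often : ⟨⟨e,⟨t,t⟩⟩,⟨⟨⟨t,e⟩,t⟩,⟨e,⟨t,t⟩⟩⟩⟩.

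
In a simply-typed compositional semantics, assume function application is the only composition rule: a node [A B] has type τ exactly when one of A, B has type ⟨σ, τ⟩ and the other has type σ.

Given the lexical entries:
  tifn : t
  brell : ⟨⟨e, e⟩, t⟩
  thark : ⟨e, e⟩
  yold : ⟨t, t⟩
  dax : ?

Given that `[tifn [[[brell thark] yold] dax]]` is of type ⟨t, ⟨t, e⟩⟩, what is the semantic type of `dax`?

⟨t, ⟨t, ⟨t, ⟨t, e⟩⟩⟩⟩

At [tifn [[[brell thark] yold] dax]] (required: ⟨t, ⟨t, e⟩⟩): tifn is t, which is not a function with range ⟨t, ⟨t, e⟩⟩; hence [[[brell thark] yold] dax] is the functor — type ⟨t, ⟨t, ⟨t, e⟩⟩⟩.
At [[[brell thark] yold] dax] (required: ⟨t, ⟨t, ⟨t, e⟩⟩⟩): [[brell thark] yold] is t, which is not a function with range ⟨t, ⟨t, ⟨t, e⟩⟩⟩; hence dax is the functor — type ⟨t, ⟨t, ⟨t, ⟨t, e⟩⟩⟩⟩.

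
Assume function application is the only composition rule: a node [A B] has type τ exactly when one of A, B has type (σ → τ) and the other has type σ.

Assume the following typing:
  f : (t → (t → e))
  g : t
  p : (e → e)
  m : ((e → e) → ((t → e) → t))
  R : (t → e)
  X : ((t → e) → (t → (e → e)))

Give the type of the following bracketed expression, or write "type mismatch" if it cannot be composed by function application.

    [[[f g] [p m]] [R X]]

[f g] — f of type (t → (t → e)) combines with g of type t: type (t → e).
[p m] — m of type ((e → e) → ((t → e) → t)) combines with p of type (e → e): type ((t → e) → t).
[[f g] [p m]] — [p m] of type ((t → e) → t) combines with [f g] of type (t → e): type t.
[R X] — X of type ((t → e) → (t → (e → e))) combines with R of type (t → e): type (t → (e → e)).
[[[f g] [p m]] [R X]] — [R X] of type (t → (e → e)) combines with [[f g] [p m]] of type t: type (e → e).

(e → e)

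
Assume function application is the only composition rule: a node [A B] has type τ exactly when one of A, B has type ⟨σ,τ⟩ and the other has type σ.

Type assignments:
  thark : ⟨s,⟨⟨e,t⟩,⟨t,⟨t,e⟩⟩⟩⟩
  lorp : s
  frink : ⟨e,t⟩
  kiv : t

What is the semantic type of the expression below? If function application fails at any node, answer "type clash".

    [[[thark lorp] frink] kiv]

⟨t,e⟩

[thark lorp]: thark is ⟨s,⟨⟨e,t⟩,⟨t,⟨t,e⟩⟩⟩⟩, lorp is s; result ⟨⟨e,t⟩,⟨t,⟨t,e⟩⟩⟩.
[[thark lorp] frink]: [thark lorp] is ⟨⟨e,t⟩,⟨t,⟨t,e⟩⟩⟩, frink is ⟨e,t⟩; result ⟨t,⟨t,e⟩⟩.
[[[thark lorp] frink] kiv]: [[thark lorp] frink] is ⟨t,⟨t,e⟩⟩, kiv is t; result ⟨t,e⟩.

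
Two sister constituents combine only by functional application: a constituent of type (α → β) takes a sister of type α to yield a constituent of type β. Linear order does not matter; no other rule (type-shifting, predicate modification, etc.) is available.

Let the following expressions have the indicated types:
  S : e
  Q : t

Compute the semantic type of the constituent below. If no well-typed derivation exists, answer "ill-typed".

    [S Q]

[S Q]: e with t — neither is a function whose domain matches the other; composition fails here.

ill-typed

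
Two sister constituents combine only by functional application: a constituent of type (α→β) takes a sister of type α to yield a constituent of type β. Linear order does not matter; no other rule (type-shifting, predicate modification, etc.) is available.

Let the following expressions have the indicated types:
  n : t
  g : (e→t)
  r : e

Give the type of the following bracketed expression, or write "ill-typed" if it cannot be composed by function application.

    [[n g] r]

ill-typed

[n g]: t and (e→t) cannot combine by function application — type clash.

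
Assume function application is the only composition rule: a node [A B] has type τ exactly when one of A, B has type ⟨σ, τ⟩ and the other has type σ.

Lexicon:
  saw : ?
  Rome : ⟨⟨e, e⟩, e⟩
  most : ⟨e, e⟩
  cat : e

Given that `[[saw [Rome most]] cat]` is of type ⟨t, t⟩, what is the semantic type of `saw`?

For [[saw [Rome most]] cat] to have type ⟨t, t⟩ with cat of type e, [saw [Rome most]] must be the function: [saw [Rome most]] : ⟨e, ⟨t, t⟩⟩.
For [saw [Rome most]] to have type ⟨e, ⟨t, t⟩⟩ with [Rome most] of type e, saw must be the function: saw : ⟨e, ⟨e, ⟨t, t⟩⟩⟩.

⟨e, ⟨e, ⟨t, t⟩⟩⟩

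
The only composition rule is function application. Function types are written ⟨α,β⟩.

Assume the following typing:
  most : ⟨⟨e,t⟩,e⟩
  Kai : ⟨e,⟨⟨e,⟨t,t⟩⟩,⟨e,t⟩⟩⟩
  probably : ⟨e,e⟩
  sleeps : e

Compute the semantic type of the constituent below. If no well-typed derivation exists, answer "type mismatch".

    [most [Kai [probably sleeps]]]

type mismatch

At [probably sleeps], probably : ⟨e,e⟩ takes sleeps : e, giving e.
At [Kai [probably sleeps]], Kai : ⟨e,⟨⟨e,⟨t,t⟩⟩,⟨e,t⟩⟩⟩ takes [probably sleeps] : e, giving ⟨⟨e,⟨t,t⟩⟩,⟨e,t⟩⟩.
[most [Kai [probably sleeps]]]: ⟨⟨e,t⟩,e⟩ with ⟨⟨e,⟨t,t⟩⟩,⟨e,t⟩⟩ — neither is a function whose domain matches the other; composition fails here.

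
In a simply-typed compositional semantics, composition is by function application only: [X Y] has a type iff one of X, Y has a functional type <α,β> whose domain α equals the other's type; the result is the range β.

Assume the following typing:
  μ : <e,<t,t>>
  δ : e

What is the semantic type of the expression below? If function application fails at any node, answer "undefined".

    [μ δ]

<t,t>

[μ δ]: <e,<t,t>> applied to e yields <t,t>.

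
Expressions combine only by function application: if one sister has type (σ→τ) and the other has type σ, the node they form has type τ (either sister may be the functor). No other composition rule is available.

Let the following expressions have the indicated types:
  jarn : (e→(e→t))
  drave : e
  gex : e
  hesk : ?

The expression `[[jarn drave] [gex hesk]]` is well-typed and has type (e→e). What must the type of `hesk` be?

(e→((e→t)→(e→e)))

For [[jarn drave] [gex hesk]] to have type (e→e) with [jarn drave] of type (e→t), [gex hesk] must be the function: [gex hesk] : ((e→t)→(e→e)).
For [gex hesk] to have type ((e→t)→(e→e)) with gex of type e, hesk must be the function: hesk : (e→((e→t)→(e→e))).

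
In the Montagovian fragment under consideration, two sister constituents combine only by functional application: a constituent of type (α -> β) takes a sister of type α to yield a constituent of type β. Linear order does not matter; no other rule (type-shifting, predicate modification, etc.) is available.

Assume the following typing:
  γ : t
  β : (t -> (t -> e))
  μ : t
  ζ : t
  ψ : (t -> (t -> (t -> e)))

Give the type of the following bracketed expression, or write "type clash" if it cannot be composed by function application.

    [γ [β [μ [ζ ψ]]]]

type clash

[ζ ψ]: ψ is (t -> (t -> (t -> e))), ζ is t; result (t -> (t -> e)).
[μ [ζ ψ]]: [ζ ψ] is (t -> (t -> e)), μ is t; result (t -> e).
[β [μ [ζ ψ]]]: (t -> (t -> e)) and (t -> e) cannot combine by function application — type clash.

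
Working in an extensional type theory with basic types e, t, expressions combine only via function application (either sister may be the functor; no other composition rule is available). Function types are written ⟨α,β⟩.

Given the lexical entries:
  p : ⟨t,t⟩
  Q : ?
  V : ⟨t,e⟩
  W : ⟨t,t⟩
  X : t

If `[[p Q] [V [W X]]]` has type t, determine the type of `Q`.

⟨⟨t,t⟩,⟨e,t⟩⟩

[[p Q] [V [W X]]] is required to be t. [V [W X]] : e cannot yield t as functor, so [p Q] : ⟨e,t⟩.
[p Q] is required to be ⟨e,t⟩. p : ⟨t,t⟩ cannot yield ⟨e,t⟩ as functor, so Q : ⟨⟨t,t⟩,⟨e,t⟩⟩.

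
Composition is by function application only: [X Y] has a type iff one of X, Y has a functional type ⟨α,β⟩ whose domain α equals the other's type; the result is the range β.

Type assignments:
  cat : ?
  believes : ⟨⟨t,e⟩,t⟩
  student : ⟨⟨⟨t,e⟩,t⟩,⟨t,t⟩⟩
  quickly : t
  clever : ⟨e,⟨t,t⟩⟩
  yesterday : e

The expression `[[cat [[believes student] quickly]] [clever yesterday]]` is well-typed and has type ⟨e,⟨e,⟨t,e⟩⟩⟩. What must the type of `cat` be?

⟨t,⟨⟨t,t⟩,⟨e,⟨e,⟨t,e⟩⟩⟩⟩⟩

[[cat [[believes student] quickly]] [clever yesterday]] is required to be ⟨e,⟨e,⟨t,e⟩⟩⟩. [clever yesterday] : ⟨t,t⟩ cannot yield ⟨e,⟨e,⟨t,e⟩⟩⟩ as functor, so [cat [[believes student] quickly]] : ⟨⟨t,t⟩,⟨e,⟨e,⟨t,e⟩⟩⟩⟩.
[cat [[believes student] quickly]] is required to be ⟨⟨t,t⟩,⟨e,⟨e,⟨t,e⟩⟩⟩⟩. [[believes student] quickly] : t cannot yield ⟨⟨t,t⟩,⟨e,⟨e,⟨t,e⟩⟩⟩⟩ as functor, so cat : ⟨t,⟨⟨t,t⟩,⟨e,⟨e,⟨t,e⟩⟩⟩⟩⟩.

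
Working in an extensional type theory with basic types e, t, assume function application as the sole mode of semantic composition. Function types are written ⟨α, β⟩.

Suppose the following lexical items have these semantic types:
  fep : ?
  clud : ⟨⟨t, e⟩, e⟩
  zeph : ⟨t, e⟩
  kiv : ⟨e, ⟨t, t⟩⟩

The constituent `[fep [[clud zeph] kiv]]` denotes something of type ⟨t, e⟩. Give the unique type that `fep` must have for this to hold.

At [fep [[clud zeph] kiv]] (required: ⟨t, e⟩): [[clud zeph] kiv] is ⟨t, t⟩, which is not a function with range ⟨t, e⟩; hence fep is the functor — type ⟨⟨t, t⟩, ⟨t, e⟩⟩.

⟨⟨t, t⟩, ⟨t, e⟩⟩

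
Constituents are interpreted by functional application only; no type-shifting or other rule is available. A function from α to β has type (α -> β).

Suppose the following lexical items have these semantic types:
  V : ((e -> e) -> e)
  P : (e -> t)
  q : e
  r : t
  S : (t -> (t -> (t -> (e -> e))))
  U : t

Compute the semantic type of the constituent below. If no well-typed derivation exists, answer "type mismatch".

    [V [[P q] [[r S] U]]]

At [P q], P : (e -> t) takes q : e, giving t.
At [r S], S : (t -> (t -> (t -> (e -> e)))) takes r : t, giving (t -> (t -> (e -> e))).
At [[r S] U], [r S] : (t -> (t -> (e -> e))) takes U : t, giving (t -> (e -> e)).
At [[P q] [[r S] U]], [[r S] U] : (t -> (e -> e)) takes [P q] : t, giving (e -> e).
At [V [[P q] [[r S] U]]], V : ((e -> e) -> e) takes [[P q] [[r S] U]] : (e -> e), giving e.

e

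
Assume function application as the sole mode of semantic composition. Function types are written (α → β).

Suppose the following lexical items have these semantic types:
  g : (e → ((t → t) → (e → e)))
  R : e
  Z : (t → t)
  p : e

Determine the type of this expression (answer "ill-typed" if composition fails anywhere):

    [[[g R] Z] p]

e

[g R]: g is (e → ((t → t) → (e → e))), R is e; result ((t → t) → (e → e)).
[[g R] Z]: [g R] is ((t → t) → (e → e)), Z is (t → t); result (e → e).
[[[g R] Z] p]: [[g R] Z] is (e → e), p is e; result e.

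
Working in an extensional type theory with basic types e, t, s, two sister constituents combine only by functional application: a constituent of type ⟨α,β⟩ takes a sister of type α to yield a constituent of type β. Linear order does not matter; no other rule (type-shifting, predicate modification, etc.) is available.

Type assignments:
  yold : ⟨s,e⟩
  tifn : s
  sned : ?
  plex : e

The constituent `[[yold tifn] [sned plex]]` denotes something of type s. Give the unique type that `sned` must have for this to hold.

⟨e,⟨e,s⟩⟩

For [[yold tifn] [sned plex]] to have type s with [yold tifn] of type e, [sned plex] must be the function: [sned plex] : ⟨e,s⟩.
For [sned plex] to have type ⟨e,s⟩ with plex of type e, sned must be the function: sned : ⟨e,⟨e,s⟩⟩.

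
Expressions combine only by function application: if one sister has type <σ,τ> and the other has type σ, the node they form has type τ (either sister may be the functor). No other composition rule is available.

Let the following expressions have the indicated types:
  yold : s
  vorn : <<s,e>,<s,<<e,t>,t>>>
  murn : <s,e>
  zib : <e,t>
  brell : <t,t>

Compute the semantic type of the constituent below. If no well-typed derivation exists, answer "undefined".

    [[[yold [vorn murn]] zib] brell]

t

[vorn murn]: vorn is <<s,e>,<s,<<e,t>,t>>>, murn is <s,e>; result <s,<<e,t>,t>>.
[yold [vorn murn]]: [vorn murn] is <s,<<e,t>,t>>, yold is s; result <<e,t>,t>.
[[yold [vorn murn]] zib]: [yold [vorn murn]] is <<e,t>,t>, zib is <e,t>; result t.
[[[yold [vorn murn]] zib] brell]: brell is <t,t>, [[yold [vorn murn]] zib] is t; result t.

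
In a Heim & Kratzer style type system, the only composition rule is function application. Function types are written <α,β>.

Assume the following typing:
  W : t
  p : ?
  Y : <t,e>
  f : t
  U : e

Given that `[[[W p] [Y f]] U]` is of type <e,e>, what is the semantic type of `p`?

<t,<e,<e,<e,e>>>>

At [[[W p] [Y f]] U] (required: <e,e>): U is e, which is not a function with range <e,e>; hence [[W p] [Y f]] is the functor — type <e,<e,e>>.
At [[W p] [Y f]] (required: <e,<e,e>>): [Y f] is e, which is not a function with range <e,<e,e>>; hence [W p] is the functor — type <e,<e,<e,e>>>.
At [W p] (required: <e,<e,<e,e>>>): W is t, which is not a function with range <e,<e,<e,e>>>; hence p is the functor — type <t,<e,<e,<e,e>>>>.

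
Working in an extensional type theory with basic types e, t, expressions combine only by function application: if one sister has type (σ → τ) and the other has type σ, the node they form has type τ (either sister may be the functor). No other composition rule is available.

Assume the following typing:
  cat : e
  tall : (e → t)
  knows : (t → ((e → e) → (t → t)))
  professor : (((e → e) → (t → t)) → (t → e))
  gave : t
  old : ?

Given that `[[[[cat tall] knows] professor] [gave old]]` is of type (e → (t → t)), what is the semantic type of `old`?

[[[[cat tall] knows] professor] [gave old]] must have type (e → (t → t)). The sister [[[cat tall] knows] professor] has type (t → e); that is not a function onto (e → (t → t)), so [gave old] must be the functor, of type ((t → e) → (e → (t → t))).
[gave old] must have type ((t → e) → (e → (t → t))). The sister gave has type t; that is not a function onto ((t → e) → (e → (t → t))), so old must be the functor, of type (t → ((t → e) → (e → (t → t)))).

(t → ((t → e) → (e → (t → t))))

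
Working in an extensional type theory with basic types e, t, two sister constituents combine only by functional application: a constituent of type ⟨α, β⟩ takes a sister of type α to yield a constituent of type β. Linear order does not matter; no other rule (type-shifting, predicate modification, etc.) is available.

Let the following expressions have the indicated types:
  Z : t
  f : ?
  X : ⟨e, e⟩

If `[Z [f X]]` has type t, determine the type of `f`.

⟨⟨e, e⟩, ⟨t, t⟩⟩

[Z [f X]] is required to be t. Z : t cannot yield t as functor, so [f X] : ⟨t, t⟩.
[f X] is required to be ⟨t, t⟩. X : ⟨e, e⟩ cannot yield ⟨t, t⟩ as functor, so f : ⟨⟨e, e⟩, ⟨t, t⟩⟩.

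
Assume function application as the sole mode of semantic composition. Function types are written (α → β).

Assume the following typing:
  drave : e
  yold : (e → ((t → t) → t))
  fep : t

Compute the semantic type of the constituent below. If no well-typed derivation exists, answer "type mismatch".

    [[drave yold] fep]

At [drave yold], yold : (e → ((t → t) → t)) takes drave : e, giving ((t → t) → t).
At [[drave yold] fep]: neither ((t → t) → t) nor t can take the other as argument; the node is ill-typed.

type mismatch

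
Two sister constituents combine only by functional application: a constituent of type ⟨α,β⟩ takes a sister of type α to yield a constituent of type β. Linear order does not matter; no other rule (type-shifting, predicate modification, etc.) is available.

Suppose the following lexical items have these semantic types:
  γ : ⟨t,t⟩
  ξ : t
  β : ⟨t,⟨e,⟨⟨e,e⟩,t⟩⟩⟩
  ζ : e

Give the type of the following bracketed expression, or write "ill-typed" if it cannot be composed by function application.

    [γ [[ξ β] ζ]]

[ξ β] — β of type ⟨t,⟨e,⟨⟨e,e⟩,t⟩⟩⟩ combines with ξ of type t: type ⟨e,⟨⟨e,e⟩,t⟩⟩.
[[ξ β] ζ] — [ξ β] of type ⟨e,⟨⟨e,e⟩,t⟩⟩ combines with ζ of type e: type ⟨⟨e,e⟩,t⟩.
[γ [[ξ β] ζ]]: ⟨t,t⟩ with ⟨⟨e,e⟩,t⟩ — neither is a function whose domain matches the other; composition fails here.

ill-typed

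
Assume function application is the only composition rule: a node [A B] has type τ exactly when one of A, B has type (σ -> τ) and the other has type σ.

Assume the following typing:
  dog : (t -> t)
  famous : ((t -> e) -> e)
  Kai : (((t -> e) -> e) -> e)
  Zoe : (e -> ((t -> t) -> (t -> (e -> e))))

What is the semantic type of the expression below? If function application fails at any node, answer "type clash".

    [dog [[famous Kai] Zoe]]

(t -> (e -> e))

[famous Kai]: Kai is (((t -> e) -> e) -> e), famous is ((t -> e) -> e); result e.
[[famous Kai] Zoe]: Zoe is (e -> ((t -> t) -> (t -> (e -> e)))), [famous Kai] is e; result ((t -> t) -> (t -> (e -> e))).
[dog [[famous Kai] Zoe]]: [[famous Kai] Zoe] is ((t -> t) -> (t -> (e -> e))), dog is (t -> t); result (t -> (e -> e)).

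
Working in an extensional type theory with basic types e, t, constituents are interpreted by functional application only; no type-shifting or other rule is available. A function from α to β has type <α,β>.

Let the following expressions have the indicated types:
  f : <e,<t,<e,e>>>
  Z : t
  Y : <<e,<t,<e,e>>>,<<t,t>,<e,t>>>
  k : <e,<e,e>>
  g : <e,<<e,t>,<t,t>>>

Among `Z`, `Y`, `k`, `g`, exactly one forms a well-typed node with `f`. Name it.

Y

Z : t — does not combine with f.
Y — combines: Y : <<e,<t,<e,e>>>,<<t,t>,<e,t>>> takes f : <e,<t,<e,e>>> as argument, giving <<t,t>,<e,t>>.
k : <e,<e,e>> — does not combine with f.
g : <e,<<e,t>,<t,t>>> — does not combine with f.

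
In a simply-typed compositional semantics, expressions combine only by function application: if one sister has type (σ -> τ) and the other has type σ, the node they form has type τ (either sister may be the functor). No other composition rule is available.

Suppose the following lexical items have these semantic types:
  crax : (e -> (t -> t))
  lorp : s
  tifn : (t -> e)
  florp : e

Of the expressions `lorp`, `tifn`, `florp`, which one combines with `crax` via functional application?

florp

lorp : s — does not combine with crax.
tifn : (t -> e) — does not combine with crax.
florp — combines: crax : (e -> (t -> t)) takes florp : e as argument, giving (t -> t).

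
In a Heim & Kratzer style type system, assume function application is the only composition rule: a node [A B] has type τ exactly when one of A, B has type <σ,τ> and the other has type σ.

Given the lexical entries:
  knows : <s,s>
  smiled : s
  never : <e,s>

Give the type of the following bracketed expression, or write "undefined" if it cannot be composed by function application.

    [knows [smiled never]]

undefined

[smiled never]: s and <e,s> cannot combine by function application — type clash.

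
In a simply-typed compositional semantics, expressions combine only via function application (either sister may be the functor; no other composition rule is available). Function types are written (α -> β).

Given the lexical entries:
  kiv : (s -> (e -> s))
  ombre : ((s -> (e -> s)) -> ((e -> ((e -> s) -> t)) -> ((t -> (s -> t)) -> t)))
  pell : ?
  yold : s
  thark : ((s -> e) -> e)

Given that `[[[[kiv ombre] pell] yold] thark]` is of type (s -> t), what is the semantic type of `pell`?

(((e -> ((e -> s) -> t)) -> ((t -> (s -> t)) -> t)) -> (s -> (((s -> e) -> e) -> (s -> t))))

For [[[[kiv ombre] pell] yold] thark] to have type (s -> t) with thark of type ((s -> e) -> e), [[[kiv ombre] pell] yold] must be the function: [[[kiv ombre] pell] yold] : (((s -> e) -> e) -> (s -> t)).
For [[[kiv ombre] pell] yold] to have type (((s -> e) -> e) -> (s -> t)) with yold of type s, [[kiv ombre] pell] must be the function: [[kiv ombre] pell] : (s -> (((s -> e) -> e) -> (s -> t))).
For [[kiv ombre] pell] to have type (s -> (((s -> e) -> e) -> (s -> t))) with [kiv ombre] of type ((e -> ((e -> s) -> t)) -> ((t -> (s -> t)) -> t)), pell must be the function: pell : (((e -> ((e -> s) -> t)) -> ((t -> (s -> t)) -> t)) -> (s -> (((s -> e) -> e) -> (s -> t)))).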